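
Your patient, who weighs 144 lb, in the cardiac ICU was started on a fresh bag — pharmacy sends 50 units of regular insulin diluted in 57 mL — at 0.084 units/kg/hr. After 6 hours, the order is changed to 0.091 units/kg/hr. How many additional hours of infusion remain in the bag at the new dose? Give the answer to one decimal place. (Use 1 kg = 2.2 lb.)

2.9 hours

Initial rate:
Weight = 144 lb ÷ 2.2 lb/kg = 65.45455 kg
Dose = 0.084 units/kg/hr × 65.45455 kg = 5.498182 units/hr
Concentration = 50 units ÷ 57 mL = 0.877193 units/mL
Rate = 5.498182 units/hr ÷ 0.877193 units/mL = 6.267927 mL/hr
Volume infused so far = 6.267927 mL/hr × 6 hr = 37.60756 mL
Volume remaining = 57 − 37.60756 = 19.39244 mL
New rate:
Dose = 0.091 units/kg/hr × 65.45455 kg = 5.956364 units/hr
Rate = 5.956364 units/hr ÷ 0.877193 units/mL = 6.790255 mL/hr
Time remaining = 19.39244 mL ÷ 6.790255 mL/hr = 2.855922 hr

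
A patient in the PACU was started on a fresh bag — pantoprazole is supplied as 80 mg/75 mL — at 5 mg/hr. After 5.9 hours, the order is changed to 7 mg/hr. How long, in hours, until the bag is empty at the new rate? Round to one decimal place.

Initial rate:
Concentration = 80 mg ÷ 75 mL = 1.066667 mg/mL
Rate = 5 mg/hr ÷ 1.066667 mg/mL = 4.6875 mL/hr
Volume infused so far = 4.6875 mL/hr × 5.9 hr = 27.65625 mL
Volume remaining = 75 − 27.65625 = 47.34375 mL
New rate:
Rate = 7 mg/hr ÷ 1.066667 mg/mL = 6.5625 mL/hr
Time remaining = 47.34375 mL ÷ 6.5625 mL/hr = 7.214286 hr

7.2 hours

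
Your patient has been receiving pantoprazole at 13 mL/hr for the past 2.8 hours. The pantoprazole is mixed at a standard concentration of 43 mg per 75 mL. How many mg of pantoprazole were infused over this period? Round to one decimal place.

Concentration = 43 mg ÷ 75 mL = 0.5733333 mg/mL
Drug rate = 13 mL/hr × 0.5733333 mg/mL = 7.453333 mg/hr
Total = 7.453333 mg/hr × 2.8 hr = 20.86933 mg

20.9 mg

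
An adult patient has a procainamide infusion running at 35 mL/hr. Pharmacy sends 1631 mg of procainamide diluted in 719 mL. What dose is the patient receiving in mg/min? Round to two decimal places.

Concentration = 1631 mg ÷ 719 mL = 2.268428 mg/mL
Drug rate = 35 mL/hr × 2.268428 mg/mL = 79.39499 mg/hr
79.39499 mg/hr ÷ 60 min/hr = 1.32325 mg/min

1.32 mg/min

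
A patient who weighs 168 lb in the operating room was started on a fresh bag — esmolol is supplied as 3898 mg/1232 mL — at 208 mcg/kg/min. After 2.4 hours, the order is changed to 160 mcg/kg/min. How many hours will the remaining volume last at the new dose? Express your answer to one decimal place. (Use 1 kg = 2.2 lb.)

Initial rate:
Weight = 168 lb ÷ 2.2 lb/kg = 76.36364 kg
Dose = 208 mcg/kg/min × 76.36364 kg = 15883.64 mcg/min
15883.64 mcg/min × 60 min/hr = 953018.2 mcg/hr
Concentration = 3898 mg ÷ 1232 mL = 3.163961 mg/mL = 3163.961 mcg/mL
Rate = 953018.2 mcg/hr ÷ 3163.961 mcg/mL = 301.2105 mL/hr
Volume infused so far = 301.2105 mL/hr × 2.4 hr = 722.9051 mL
Volume remaining = 1232 − 722.9051 = 509.0949 mL
New rate:
Dose = 160 mcg/kg/min × 76.36364 kg = 12218.18 mcg/min
12218.18 mcg/min × 60 min/hr = 733090.9 mcg/hr
Rate = 733090.9 mcg/hr ÷ 3163.961 mcg/mL = 231.7004 mL/hr
Time remaining = 509.0949 mL ÷ 231.7004 mL/hr = 2.197212 hr

2.2 hours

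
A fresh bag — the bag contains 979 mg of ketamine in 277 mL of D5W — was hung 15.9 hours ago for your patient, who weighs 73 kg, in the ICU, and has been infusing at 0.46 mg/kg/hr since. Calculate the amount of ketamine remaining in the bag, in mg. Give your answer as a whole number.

Dose = 0.46 mg/kg/hr × 73 kg = 33.58 mg/hr
Concentration = 979 mg ÷ 277 mL = 3.534296 mg/mL
Rate = 33.58 mg/hr ÷ 3.534296 mg/mL = 9.501185 mL/hr
Volume infused = 9.501185 mL/hr × 15.9 hr = 151.0688 mL
Volume remaining = 277 − 151.0688 = 125.9312 mL
Drug remaining = 125.9312 mL × 3.534296 mg/mL = 445.078 mg

445 mg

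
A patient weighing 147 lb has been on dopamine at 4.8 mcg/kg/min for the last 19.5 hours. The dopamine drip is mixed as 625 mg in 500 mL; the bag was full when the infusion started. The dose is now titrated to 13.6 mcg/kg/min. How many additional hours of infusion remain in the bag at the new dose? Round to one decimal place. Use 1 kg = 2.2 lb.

4.6 hours

Initial rate:
Weight = 147 lb ÷ 2.2 lb/kg = 66.81818 kg
Dose = 4.8 mcg/kg/min × 66.81818 kg = 320.7273 mcg/min
320.7273 mcg/min × 60 min/hr = 19243.64 mcg/hr
Concentration = 625 mg ÷ 500 mL = 1.25 mg/mL = 1250 mcg/mL
Rate = 19243.64 mcg/hr ÷ 1250 mcg/mL = 15.39491 mL/hr
Volume infused so far = 15.39491 mL/hr × 19.5 hr = 300.2007 mL
Volume remaining = 500 − 300.2007 = 199.7993 mL
New rate:
Dose = 13.6 mcg/kg/min × 66.81818 kg = 908.7273 mcg/min
908.7273 mcg/min × 60 min/hr = 54523.64 mcg/hr
Rate = 54523.64 mcg/hr ÷ 1250 mcg/mL = 43.61891 mL/hr
Time remaining = 199.7993 mL ÷ 43.61891 mL/hr = 4.580566 hr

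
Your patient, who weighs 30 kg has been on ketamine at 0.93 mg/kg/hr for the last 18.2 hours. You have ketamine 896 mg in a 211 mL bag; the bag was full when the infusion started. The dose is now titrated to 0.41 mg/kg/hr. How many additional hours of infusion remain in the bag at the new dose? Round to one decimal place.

Initial rate:
Dose = 0.93 mg/kg/hr × 30 kg = 27.9 mg/hr
Concentration = 896 mg ÷ 211 mL = 4.246445 mg/mL
Rate = 27.9 mg/hr ÷ 4.246445 mg/mL = 6.570201 mL/hr
Volume infused so far = 6.570201 mL/hr × 18.2 hr = 119.5777 mL
Volume remaining = 211 − 119.5777 = 91.42234 mL
New rate:
Dose = 0.41 mg/kg/hr × 30 kg = 12.3 mg/hr
Rate = 12.3 mg/hr ÷ 4.246445 mg/mL = 2.89654 mL/hr
Time remaining = 91.42234 mL ÷ 2.89654 mL/hr = 31.5626 hr

31.6 hours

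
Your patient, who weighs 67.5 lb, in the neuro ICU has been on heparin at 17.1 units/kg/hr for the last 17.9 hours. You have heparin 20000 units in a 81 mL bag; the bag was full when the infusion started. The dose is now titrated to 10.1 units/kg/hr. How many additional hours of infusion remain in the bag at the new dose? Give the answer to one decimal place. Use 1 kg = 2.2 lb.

Initial rate:
Weight = 67.5 lb ÷ 2.2 lb/kg = 30.68182 kg
Dose = 17.1 units/kg/hr × 30.68182 kg = 524.6591 units/hr
Concentration = 20000 units ÷ 81 mL = 246.9136 units/mL
Rate = 524.6591 units/hr ÷ 246.9136 units/mL = 2.124869 mL/hr
Volume infused so far = 2.124869 mL/hr × 17.9 hr = 38.03516 mL
Volume remaining = 81 − 38.03516 = 42.96484 mL
New rate:
Dose = 10.1 units/kg/hr × 30.68182 kg = 309.8864 units/hr
Rate = 309.8864 units/hr ÷ 246.9136 units/mL = 1.25504 mL/hr
Time remaining = 42.96484 mL ÷ 1.25504 mL/hr = 34.23385 hr

34.2 hours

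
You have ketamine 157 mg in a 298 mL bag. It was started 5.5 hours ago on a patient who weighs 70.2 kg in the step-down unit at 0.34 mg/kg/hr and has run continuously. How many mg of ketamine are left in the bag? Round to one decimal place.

25.7 mg

Dose = 0.34 mg/kg/hr × 70.2 kg = 23.868 mg/hr
Concentration = 157 mg ÷ 298 mL = 0.5268456 mg/mL
Rate = 23.868 mg/hr ÷ 0.5268456 mg/mL = 45.30359 mL/hr
Volume infused = 45.30359 mL/hr × 5.5 hr = 249.1698 mL
Volume remaining = 298 − 249.1698 = 48.83024 mL
Drug remaining = 48.83024 mL × 0.5268456 mg/mL = 25.726 mg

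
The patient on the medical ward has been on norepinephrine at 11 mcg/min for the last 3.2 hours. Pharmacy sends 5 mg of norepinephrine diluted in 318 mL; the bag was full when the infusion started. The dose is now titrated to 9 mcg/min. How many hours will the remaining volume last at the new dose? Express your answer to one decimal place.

5.3 hours

Initial rate:
11 mcg/min × 60 min/hr = 660 mcg/hr
Concentration = 5 mg ÷ 318 mL = 0.01572327 mg/mL = 15.72327 mcg/mL
Rate = 660 mcg/hr ÷ 15.72327 mcg/mL = 41.976 mL/hr
Volume infused so far = 41.976 mL/hr × 3.2 hr = 134.3232 mL
Volume remaining = 318 − 134.3232 = 183.6768 mL
New rate:
9 mcg/min × 60 min/hr = 540 mcg/hr
Rate = 540 mcg/hr ÷ 15.72327 mcg/mL = 34.344 mL/hr
Time remaining = 183.6768 mL ÷ 34.344 mL/hr = 5.348148 hr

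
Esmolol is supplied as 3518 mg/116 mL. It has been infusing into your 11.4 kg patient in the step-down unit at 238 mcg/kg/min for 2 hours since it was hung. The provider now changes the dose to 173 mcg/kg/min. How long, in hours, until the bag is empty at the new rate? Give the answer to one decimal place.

Initial rate:
Dose = 238 mcg/kg/min × 11.4 kg = 2713.2 mcg/min
2713.2 mcg/min × 60 min/hr = 162792 mcg/hr
Concentration = 3518 mg ÷ 116 mL = 30.32759 mg/mL = 30327.59 mcg/mL
Rate = 162792 mcg/hr ÷ 30327.59 mcg/mL = 5.367786 mL/hr
Volume infused so far = 5.367786 mL/hr × 2 hr = 10.73557 mL
Volume remaining = 116 − 10.73557 = 105.2644 mL
New rate:
Dose = 173 mcg/kg/min × 11.4 kg = 1972.2 mcg/min
1972.2 mcg/min × 60 min/hr = 118332 mcg/hr
Rate = 118332 mcg/hr ÷ 30327.59 mcg/mL = 3.901794 mL/hr
Time remaining = 105.2644 mL ÷ 3.901794 mL/hr = 26.97847 hr

27.0 hours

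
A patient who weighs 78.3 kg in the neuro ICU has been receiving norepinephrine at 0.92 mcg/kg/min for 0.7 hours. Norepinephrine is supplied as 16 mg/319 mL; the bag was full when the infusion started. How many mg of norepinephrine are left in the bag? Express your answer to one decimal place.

13.0 mg

Dose = 0.92 mcg/kg/min × 78.3 kg = 72.036 mcg/min
72.036 mcg/min × 60 min/hr = 4322.16 mcg/hr
Concentration = 16 mg ÷ 319 mL = 0.05015674 mg/mL = 50.15674 mcg/mL
Rate = 4322.16 mcg/hr ÷ 50.15674 mcg/mL = 86.17306 mL/hr
Volume infused = 86.17306 mL/hr × 0.7 hr = 60.32115 mL
Volume remaining = 319 − 60.32115 = 258.6789 mL
Drug remaining = 258.6789 mL × 50.15674 mcg/mL = 12974.49 mcg = 12.97449 mg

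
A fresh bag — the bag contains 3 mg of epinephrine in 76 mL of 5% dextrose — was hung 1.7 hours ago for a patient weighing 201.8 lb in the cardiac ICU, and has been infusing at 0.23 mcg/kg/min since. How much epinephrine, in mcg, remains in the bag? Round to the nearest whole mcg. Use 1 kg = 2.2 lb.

Weight = 201.8 lb ÷ 2.2 lb/kg = 91.72727 kg
Dose = 0.23 mcg/kg/min × 91.72727 kg = 21.09727 mcg/min
21.09727 mcg/min × 60 min/hr = 1265.836 mcg/hr
Concentration = 3 mg ÷ 76 mL = 0.03947368 mg/mL = 39.47368 mcg/mL
Rate = 1265.836 mcg/hr ÷ 39.47368 mcg/mL = 32.06785 mL/hr
Volume infused = 32.06785 mL/hr × 1.7 hr = 54.51535 mL
Volume remaining = 76 − 54.51535 = 21.48465 mL
Drug remaining = 21.48465 mL × 39.47368 mcg/mL = 848.0782 mcg

848 mcg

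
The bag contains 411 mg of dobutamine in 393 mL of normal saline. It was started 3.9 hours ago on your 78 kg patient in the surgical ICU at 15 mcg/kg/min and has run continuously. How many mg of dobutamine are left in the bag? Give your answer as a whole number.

Dose = 15 mcg/kg/min × 78 kg = 1170 mcg/min
1170 mcg/min × 60 min/hr = 70200 mcg/hr
Concentration = 411 mg ÷ 393 mL = 1.045802 mg/mL = 1045.802 mcg/mL
Rate = 70200 mcg/hr ÷ 1045.802 mcg/mL = 67.12555 mL/hr
Volume infused = 67.12555 mL/hr × 3.9 hr = 261.7896 mL
Volume remaining = 393 − 261.7896 = 131.2104 mL
Drug remaining = 131.2104 mL × 1045.802 mcg/mL = 137220 mcg = 137.22 mg

137 mg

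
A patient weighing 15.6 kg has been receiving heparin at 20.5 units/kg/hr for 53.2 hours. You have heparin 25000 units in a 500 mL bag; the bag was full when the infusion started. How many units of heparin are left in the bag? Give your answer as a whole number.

7987 units

Dose = 20.5 units/kg/hr × 15.6 kg = 319.8 units/hr
Concentration = 25000 units ÷ 500 mL = 50 units/mL
Rate = 319.8 units/hr ÷ 50 units/mL = 6.396 mL/hr
Volume infused = 6.396 mL/hr × 53.2 hr = 340.2672 mL
Volume remaining = 500 − 340.2672 = 159.7328 mL
Drug remaining = 159.7328 mL × 50 units/mL = 7986.64 units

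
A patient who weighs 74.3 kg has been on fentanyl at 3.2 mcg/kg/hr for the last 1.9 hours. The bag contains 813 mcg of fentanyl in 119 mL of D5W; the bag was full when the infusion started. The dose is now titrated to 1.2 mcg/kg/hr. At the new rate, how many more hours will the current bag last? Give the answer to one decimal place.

Initial rate:
Dose = 3.2 mcg/kg/hr × 74.3 kg = 237.76 mcg/hr
Concentration = 813 mcg ÷ 119 mL = 6.831933 mcg/mL
Rate = 237.76 mcg/hr ÷ 6.831933 mcg/mL = 34.80128 mL/hr
Volume infused so far = 34.80128 mL/hr × 1.9 hr = 66.12243 mL
Volume remaining = 119 − 66.12243 = 52.87757 mL
New rate:
Dose = 1.2 mcg/kg/hr × 74.3 kg = 89.16 mcg/hr
Rate = 89.16 mcg/hr ÷ 6.831933 mcg/mL = 13.05048 mL/hr
Time remaining = 52.87757 mL ÷ 13.05048 mL/hr = 4.051772 hr

4.1 hours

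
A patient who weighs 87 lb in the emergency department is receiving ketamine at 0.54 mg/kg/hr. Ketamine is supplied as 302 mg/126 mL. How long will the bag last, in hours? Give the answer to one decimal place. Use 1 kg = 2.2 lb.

Weight = 87 lb ÷ 2.2 lb/kg = 39.54545 kg
Dose = 0.54 mg/kg/hr × 39.54545 kg = 21.35455 mg/hr
Concentration = 302 mg ÷ 126 mL = 2.396825 mg/mL
Rate = 21.35455 mg/hr ÷ 2.396825 mg/mL = 8.909512 mL/hr
Duration = 126 mL ÷ 8.909512 mL/hr = 14.14219 hr

14.1 hours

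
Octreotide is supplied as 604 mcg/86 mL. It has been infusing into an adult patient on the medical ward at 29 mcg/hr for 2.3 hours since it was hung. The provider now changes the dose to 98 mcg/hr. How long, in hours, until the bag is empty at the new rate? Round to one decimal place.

5.5 hours

Initial rate:
Concentration = 604 mcg ÷ 86 mL = 7.023256 mcg/mL
Rate = 29 mcg/hr ÷ 7.023256 mcg/mL = 4.129139 mL/hr
Volume infused so far = 4.129139 mL/hr × 2.3 hr = 9.49702 mL
Volume remaining = 86 − 9.49702 = 76.50298 mL
New rate:
Rate = 98 mcg/hr ÷ 7.023256 mcg/mL = 13.95364 mL/hr
Time remaining = 76.50298 mL ÷ 13.95364 mL/hr = 5.482653 hr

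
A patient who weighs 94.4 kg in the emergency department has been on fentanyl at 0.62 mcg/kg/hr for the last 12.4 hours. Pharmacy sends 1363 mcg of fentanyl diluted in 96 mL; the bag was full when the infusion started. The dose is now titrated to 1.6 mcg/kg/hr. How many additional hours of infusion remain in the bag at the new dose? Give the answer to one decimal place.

4.2 hours

Initial rate:
Dose = 0.62 mcg/kg/hr × 94.4 kg = 58.528 mcg/hr
Concentration = 1363 mcg ÷ 96 mL = 14.19792 mcg/mL
Rate = 58.528 mcg/hr ÷ 14.19792 mcg/mL = 4.122295 mL/hr
Volume infused so far = 4.122295 mL/hr × 12.4 hr = 51.11646 mL
Volume remaining = 96 − 51.11646 = 44.88354 mL
New rate:
Dose = 1.6 mcg/kg/hr × 94.4 kg = 151.04 mcg/hr
Rate = 151.04 mcg/hr ÷ 14.19792 mcg/mL = 10.63818 mL/hr
Time remaining = 44.88354 mL ÷ 10.63818 mL/hr = 4.2191 hr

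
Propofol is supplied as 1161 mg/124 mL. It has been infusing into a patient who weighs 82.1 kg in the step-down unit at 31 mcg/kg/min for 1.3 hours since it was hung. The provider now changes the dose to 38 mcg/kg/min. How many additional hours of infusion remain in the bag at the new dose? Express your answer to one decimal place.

Initial rate:
Dose = 31 mcg/kg/min × 82.1 kg = 2545.1 mcg/min
2545.1 mcg/min × 60 min/hr = 152706 mcg/hr
Concentration = 1161 mg ÷ 124 mL = 9.362903 mg/mL = 9362.903 mcg/mL
Rate = 152706 mcg/hr ÷ 9362.903 mcg/mL = 16.30968 mL/hr
Volume infused so far = 16.30968 mL/hr × 1.3 hr = 21.20259 mL
Volume remaining = 124 − 21.20259 = 102.7974 mL
New rate:
Dose = 38 mcg/kg/min × 82.1 kg = 3119.8 mcg/min
3119.8 mcg/min × 60 min/hr = 187188 mcg/hr
Rate = 187188 mcg/hr ÷ 9362.903 mcg/mL = 19.99252 mL/hr
Time remaining = 102.7974 mL ÷ 19.99252 mL/hr = 5.141794 hr

5.1 hours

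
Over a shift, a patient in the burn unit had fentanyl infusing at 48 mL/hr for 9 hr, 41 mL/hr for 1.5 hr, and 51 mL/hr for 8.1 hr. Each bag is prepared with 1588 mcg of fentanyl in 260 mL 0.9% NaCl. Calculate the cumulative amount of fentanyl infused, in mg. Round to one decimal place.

Concentration = 1588 mcg ÷ 260 mL = 6.107692 mcg/mL
Stage 1: 48 mL/hr × 9 hr = 432 mL → 432 mL × 6.107692 mcg/mL = 2638.523 mcg
Stage 2: 41 mL/hr × 1.5 hr = 61.5 mL → 61.5 mL × 6.107692 mcg/mL = 375.6231 mcg
Stage 3: 51 mL/hr × 8.1 hr = 413.1 mL → 413.1 mL × 6.107692 mcg/mL = 2523.088 mcg
Total = 2638.523 + 375.6231 + 2523.088 = 5537.234 mcg = 5.537234 mg

5.5 mg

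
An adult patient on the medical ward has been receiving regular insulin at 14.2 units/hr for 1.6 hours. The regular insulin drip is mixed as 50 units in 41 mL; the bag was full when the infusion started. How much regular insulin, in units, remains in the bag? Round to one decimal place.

Concentration = 50 units ÷ 41 mL = 1.219512 units/mL
Rate = 14.2 units/hr ÷ 1.219512 units/mL = 11.644 mL/hr
Volume infused = 11.644 mL/hr × 1.6 hr = 18.6304 mL
Volume remaining = 41 − 18.6304 = 22.3696 mL
Drug remaining = 22.3696 mL × 1.219512 units/mL = 27.28 units

27.3 units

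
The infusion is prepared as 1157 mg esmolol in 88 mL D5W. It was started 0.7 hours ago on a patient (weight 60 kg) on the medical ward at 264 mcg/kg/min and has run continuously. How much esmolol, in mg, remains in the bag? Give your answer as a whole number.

Dose = 264 mcg/kg/min × 60 kg = 15840 mcg/min
15840 mcg/min × 60 min/hr = 950400 mcg/hr
Concentration = 1157 mg ÷ 88 mL = 13.14773 mg/mL = 13147.73 mcg/mL
Rate = 950400 mcg/hr ÷ 13147.73 mcg/mL = 72.28626 mL/hr
Volume infused = 72.28626 mL/hr × 0.7 hr = 50.60038 mL
Volume remaining = 88 − 50.60038 = 37.39962 mL
Drug remaining = 37.39962 mL × 13147.73 mcg/mL = 491720 mcg = 491.72 mg

492 mg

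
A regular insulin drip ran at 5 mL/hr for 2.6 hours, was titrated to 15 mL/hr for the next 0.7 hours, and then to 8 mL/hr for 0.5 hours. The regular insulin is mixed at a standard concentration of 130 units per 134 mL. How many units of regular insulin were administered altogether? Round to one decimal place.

Concentration = 130 units ÷ 134 mL = 0.9701493 units/mL
Stage 1: 5 mL/hr × 2.6 hr = 13 mL → 13 mL × 0.9701493 units/mL = 12.61194 units
Stage 2: 15 mL/hr × 0.7 hr = 10.5 mL → 10.5 mL × 0.9701493 units/mL = 10.18657 units
Stage 3: 8 mL/hr × 0.5 hr = 4 mL → 4 mL × 0.9701493 units/mL = 3.880597 units
Total = 12.61194 + 10.18657 + 3.880597 = 26.6791 units

26.7 units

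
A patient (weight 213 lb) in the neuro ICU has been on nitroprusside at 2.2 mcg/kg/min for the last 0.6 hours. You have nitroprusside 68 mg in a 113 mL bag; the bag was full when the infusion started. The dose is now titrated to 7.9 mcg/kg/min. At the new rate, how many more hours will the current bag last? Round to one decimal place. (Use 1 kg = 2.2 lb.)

1.3 hours

Initial rate:
Weight = 213 lb ÷ 2.2 lb/kg = 96.81818 kg
Dose = 2.2 mcg/kg/min × 96.81818 kg = 213 mcg/min
213 mcg/min × 60 min/hr = 12780 mcg/hr
Concentration = 68 mg ÷ 113 mL = 0.6017699 mg/mL = 601.7699 mcg/mL
Rate = 12780 mcg/hr ÷ 601.7699 mcg/mL = 21.23735 mL/hr
Volume infused so far = 21.23735 mL/hr × 0.6 hr = 12.74241 mL
Volume remaining = 113 − 12.74241 = 100.2576 mL
New rate:
Dose = 7.9 mcg/kg/min × 96.81818 kg = 764.8636 mcg/min
764.8636 mcg/min × 60 min/hr = 45891.82 mcg/hr
Rate = 45891.82 mcg/hr ÷ 601.7699 mcg/mL = 76.2614 mL/hr
Time remaining = 100.2576 mL ÷ 76.2614 mL/hr = 1.314657 hr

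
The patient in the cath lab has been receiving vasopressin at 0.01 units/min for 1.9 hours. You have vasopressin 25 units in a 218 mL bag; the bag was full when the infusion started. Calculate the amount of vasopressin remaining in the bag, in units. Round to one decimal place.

23.9 units

0.01 units/min × 60 min/hr = 0.6 units/hr
Concentration = 25 units ÷ 218 mL = 0.1146789 units/mL
Rate = 0.6 units/hr ÷ 0.1146789 units/mL = 5.232 mL/hr
Volume infused = 5.232 mL/hr × 1.9 hr = 9.9408 mL
Volume remaining = 218 − 9.9408 = 208.0592 mL
Drug remaining = 208.0592 mL × 0.1146789 units/mL = 23.86 units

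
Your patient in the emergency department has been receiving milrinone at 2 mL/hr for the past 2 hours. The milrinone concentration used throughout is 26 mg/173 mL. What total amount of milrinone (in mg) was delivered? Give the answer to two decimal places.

Concentration = 26 mg ÷ 173 mL = 0.150289 mg/mL = 150.289 mcg/mL
Drug rate = 2 mL/hr × 150.289 mcg/mL = 300.578 mcg/hr
Total = 300.578 mcg/hr × 2 hr = 601.1561 mcg = 0.6011561 mg

0.60 mg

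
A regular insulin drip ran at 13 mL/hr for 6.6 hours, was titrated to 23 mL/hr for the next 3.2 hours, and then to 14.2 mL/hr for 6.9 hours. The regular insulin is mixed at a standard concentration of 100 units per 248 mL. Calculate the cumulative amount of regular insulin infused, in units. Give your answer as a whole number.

104 units

Concentration = 100 units ÷ 248 mL = 0.4032258 units/mL
Stage 1: 13 mL/hr × 6.6 hr = 85.8 mL → 85.8 mL × 0.4032258 units/mL = 34.59677 units
Stage 2: 23 mL/hr × 3.2 hr = 73.6 mL → 73.6 mL × 0.4032258 units/mL = 29.67742 units
Stage 3: 14.2 mL/hr × 6.9 hr = 97.98 mL → 97.98 mL × 0.4032258 units/mL = 39.50806 units
Total = 34.59677 + 29.67742 + 39.50806 = 103.7823 units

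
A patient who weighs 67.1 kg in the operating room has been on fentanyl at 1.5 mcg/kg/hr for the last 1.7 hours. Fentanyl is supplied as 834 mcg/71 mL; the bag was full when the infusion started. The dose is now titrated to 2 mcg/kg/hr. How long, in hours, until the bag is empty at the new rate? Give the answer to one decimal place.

4.9 hours

Initial rate:
Dose = 1.5 mcg/kg/hr × 67.1 kg = 100.65 mcg/hr
Concentration = 834 mcg ÷ 71 mL = 11.74648 mcg/mL
Rate = 100.65 mcg/hr ÷ 11.74648 mcg/mL = 8.568525 mL/hr
Volume infused so far = 8.568525 mL/hr × 1.7 hr = 14.56649 mL
Volume remaining = 71 − 14.56649 = 56.43351 mL
New rate:
Dose = 2 mcg/kg/hr × 67.1 kg = 134.2 mcg/hr
Rate = 134.2 mcg/hr ÷ 11.74648 mcg/mL = 11.4247 mL/hr
Time remaining = 56.43351 mL ÷ 11.4247 mL/hr = 4.939605 hr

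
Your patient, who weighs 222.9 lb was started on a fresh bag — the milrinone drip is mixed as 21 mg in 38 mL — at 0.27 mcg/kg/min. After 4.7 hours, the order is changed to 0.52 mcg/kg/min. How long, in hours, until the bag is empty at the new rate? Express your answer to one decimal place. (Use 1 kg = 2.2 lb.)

Initial rate:
Weight = 222.9 lb ÷ 2.2 lb/kg = 101.3182 kg
Dose = 0.27 mcg/kg/min × 101.3182 kg = 27.35591 mcg/min
27.35591 mcg/min × 60 min/hr = 1641.355 mcg/hr
Concentration = 21 mg ÷ 38 mL = 0.5526316 mg/mL = 552.6316 mcg/mL
Rate = 1641.355 mcg/hr ÷ 552.6316 mcg/mL = 2.97007 mL/hr
Volume infused so far = 2.97007 mL/hr × 4.7 hr = 13.95933 mL
Volume remaining = 38 − 13.95933 = 24.04067 mL
New rate:
Dose = 0.52 mcg/kg/min × 101.3182 kg = 52.68545 mcg/min
52.68545 mcg/min × 60 min/hr = 3161.127 mcg/hr
Rate = 3161.127 mcg/hr ÷ 552.6316 mcg/mL = 5.720135 mL/hr
Time remaining = 24.04067 mL ÷ 5.720135 mL/hr = 4.202815 hr

4.2 hours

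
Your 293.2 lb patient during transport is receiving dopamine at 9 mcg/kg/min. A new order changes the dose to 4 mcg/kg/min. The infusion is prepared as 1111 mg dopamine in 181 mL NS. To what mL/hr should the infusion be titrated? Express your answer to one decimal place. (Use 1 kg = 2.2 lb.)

5.2 mL/hr

Weight = 293.2 lb ÷ 2.2 lb/kg = 133.2727 kg
Dose = 4 mcg/kg/min × 133.2727 kg = 533.0909 mcg/min
533.0909 mcg/min × 60 min/hr = 31985.45 mcg/hr
Concentration = 1111 mg ÷ 181 mL = 6.138122 mg/mL = 6138.122 mcg/mL
Rate = 31985.45 mcg/hr ÷ 6138.122 mcg/mL = 5.210952 mL/hr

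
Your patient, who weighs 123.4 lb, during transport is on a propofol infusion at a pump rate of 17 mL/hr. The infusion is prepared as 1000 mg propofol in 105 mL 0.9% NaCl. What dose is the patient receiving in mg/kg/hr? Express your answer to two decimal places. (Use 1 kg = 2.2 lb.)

2.89 mg/kg/hr

Weight = 123.4 lb ÷ 2.2 lb/kg = 56.09091 kg
Concentration = 1000 mg ÷ 105 mL = 9.52381 mg/mL
Drug rate = 17 mL/hr × 9.52381 mg/mL = 161.9048 mg/hr
161.9048 mg/hr ÷ 56.09091 kg = 2.886471 mg/kg/hr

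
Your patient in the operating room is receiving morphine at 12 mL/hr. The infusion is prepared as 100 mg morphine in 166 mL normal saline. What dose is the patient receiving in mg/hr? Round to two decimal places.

Concentration = 100 mg ÷ 166 mL = 0.6024096 mg/mL
Drug rate = 12 mL/hr × 0.6024096 mg/mL = 7.228916 mg/hr

7.23 mg/hr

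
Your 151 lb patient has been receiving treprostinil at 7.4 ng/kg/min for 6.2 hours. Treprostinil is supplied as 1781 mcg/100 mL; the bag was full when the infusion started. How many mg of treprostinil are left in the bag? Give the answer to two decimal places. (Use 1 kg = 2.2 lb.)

1.59 mg

Weight = 151 lb ÷ 2.2 lb/kg = 68.63636 kg
Dose = 7.4 ng/kg/min × 68.63636 kg = 507.9091 ng/min
507.9091 ng/min × 60 min/hr = 30474.55 ng/hr
Concentration = 1781 mcg ÷ 100 mL = 17.81 mcg/mL = 17810 ng/mL
Rate = 30474.55 ng/hr ÷ 17810 ng/mL = 1.711092 mL/hr
Volume infused = 1.711092 mL/hr × 6.2 hr = 10.60877 mL
Volume remaining = 100 − 10.60877 = 89.39123 mL
Drug remaining = 89.39123 mL × 17810 ng/mL = 1592058 ng = 1.592058 mg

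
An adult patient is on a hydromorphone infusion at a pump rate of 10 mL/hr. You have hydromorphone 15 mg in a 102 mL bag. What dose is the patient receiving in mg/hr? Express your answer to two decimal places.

1.47 mg/hr

Concentration = 15 mg ÷ 102 mL = 0.1470588 mg/mL
Drug rate = 10 mL/hr × 0.1470588 mg/mL = 1.470588 mg/hr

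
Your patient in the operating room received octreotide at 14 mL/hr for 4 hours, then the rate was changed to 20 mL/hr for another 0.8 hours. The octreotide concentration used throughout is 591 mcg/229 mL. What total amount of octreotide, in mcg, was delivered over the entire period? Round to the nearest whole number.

186 mcg

Concentration = 591 mcg ÷ 229 mL = 2.580786 mcg/mL
Stage 1: 14 mL/hr × 4 hr = 56 mL → 56 mL × 2.580786 mcg/mL = 144.524 mcg
Stage 2: 20 mL/hr × 0.8 hr = 16 mL → 16 mL × 2.580786 mcg/mL = 41.29258 mcg
Total = 144.524 + 41.29258 = 185.8166 mcg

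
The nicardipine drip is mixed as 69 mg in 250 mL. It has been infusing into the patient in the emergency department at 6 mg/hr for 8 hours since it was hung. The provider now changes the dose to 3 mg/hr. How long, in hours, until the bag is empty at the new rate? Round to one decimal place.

7.0 hours

Initial rate:
Concentration = 69 mg ÷ 250 mL = 0.276 mg/mL
Rate = 6 mg/hr ÷ 0.276 mg/mL = 21.73913 mL/hr
Volume infused so far = 21.73913 mL/hr × 8 hr = 173.913 mL
Volume remaining = 250 − 173.913 = 76.08696 mL
New rate:
Rate = 3 mg/hr ÷ 0.276 mg/mL = 10.86957 mL/hr
Time remaining = 76.08696 mL ÷ 10.86957 mL/hr = 7 hr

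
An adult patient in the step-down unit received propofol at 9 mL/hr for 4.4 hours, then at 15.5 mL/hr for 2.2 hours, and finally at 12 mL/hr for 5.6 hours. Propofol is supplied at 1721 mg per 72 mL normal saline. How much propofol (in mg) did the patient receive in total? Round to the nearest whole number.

3368 mg

Concentration = 1721 mg ÷ 72 mL = 23.90278 mg/mL
Stage 1: 9 mL/hr × 4.4 hr = 39.6 mL → 39.6 mL × 23.90278 mg/mL = 946.55 mg
Stage 2: 15.5 mL/hr × 2.2 hr = 34.1 mL → 34.1 mL × 23.90278 mg/mL = 815.0847 mg
Stage 3: 12 mL/hr × 5.6 hr = 67.2 mL → 67.2 mL × 23.90278 mg/mL = 1606.267 mg
Total = 946.55 + 815.0847 + 1606.267 = 3367.901 mg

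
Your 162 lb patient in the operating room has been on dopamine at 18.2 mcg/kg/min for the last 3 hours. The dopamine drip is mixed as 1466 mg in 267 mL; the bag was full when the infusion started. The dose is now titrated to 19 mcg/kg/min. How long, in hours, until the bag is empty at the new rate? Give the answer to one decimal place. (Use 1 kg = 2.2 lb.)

14.6 hours

Initial rate:
Weight = 162 lb ÷ 2.2 lb/kg = 73.63636 kg
Dose = 18.2 mcg/kg/min × 73.63636 kg = 1340.182 mcg/min
1340.182 mcg/min × 60 min/hr = 80410.91 mcg/hr
Concentration = 1466 mg ÷ 267 mL = 5.490637 mg/mL = 5490.637 mcg/mL
Rate = 80410.91 mcg/hr ÷ 5490.637 mcg/mL = 14.6451 mL/hr
Volume infused so far = 14.6451 mL/hr × 3 hr = 43.93529 mL
Volume remaining = 267 − 43.93529 = 223.0647 mL
New rate:
Dose = 19 mcg/kg/min × 73.63636 kg = 1399.091 mcg/min
1399.091 mcg/min × 60 min/hr = 83945.45 mcg/hr
Rate = 83945.45 mcg/hr ÷ 5490.637 mcg/mL = 15.28884 mL/hr
Time remaining = 223.0647 mL ÷ 15.28884 mL/hr = 14.59004 hr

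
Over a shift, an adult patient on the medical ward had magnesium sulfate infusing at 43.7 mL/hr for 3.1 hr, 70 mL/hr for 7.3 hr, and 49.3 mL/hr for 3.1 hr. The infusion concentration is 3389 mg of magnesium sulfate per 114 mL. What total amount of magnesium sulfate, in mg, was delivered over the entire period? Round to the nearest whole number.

Concentration = 3389 mg ÷ 114 mL = 29.72807 mg/mL
Stage 1: 43.7 mL/hr × 3.1 hr = 135.47 mL → 135.47 mL × 29.72807 mg/mL = 4027.262 mg
Stage 2: 70 mL/hr × 7.3 hr = 511 mL → 511 mL × 29.72807 mg/mL = 15191.04 mg
Stage 3: 49.3 mL/hr × 3.1 hr = 152.83 mL → 152.83 mL × 29.72807 mg/mL = 4543.341 mg
Total = 4027.262 + 15191.04 + 4543.341 = 23761.65 mg

23762 mg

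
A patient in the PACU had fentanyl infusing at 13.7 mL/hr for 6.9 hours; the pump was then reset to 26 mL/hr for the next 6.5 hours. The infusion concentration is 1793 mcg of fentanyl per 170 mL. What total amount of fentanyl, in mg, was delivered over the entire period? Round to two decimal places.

Concentration = 1793 mcg ÷ 170 mL = 10.54706 mcg/mL
Stage 1: 13.7 mL/hr × 6.9 hr = 94.53 mL → 94.53 mL × 10.54706 mcg/mL = 997.0135 mcg
Stage 2: 26 mL/hr × 6.5 hr = 169 mL → 169 mL × 10.54706 mcg/mL = 1782.453 mcg
Total = 997.0135 + 1782.453 = 2779.466 mcg = 2.779466 mg

2.78 mg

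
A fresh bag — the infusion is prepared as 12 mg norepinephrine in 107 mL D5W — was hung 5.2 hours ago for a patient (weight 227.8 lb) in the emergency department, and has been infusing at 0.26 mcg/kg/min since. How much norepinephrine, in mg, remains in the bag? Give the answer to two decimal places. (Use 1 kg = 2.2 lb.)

Weight = 227.8 lb ÷ 2.2 lb/kg = 103.5455 kg
Dose = 0.26 mcg/kg/min × 103.5455 kg = 26.92182 mcg/min
26.92182 mcg/min × 60 min/hr = 1615.309 mcg/hr
Concentration = 12 mg ÷ 107 mL = 0.1121495 mg/mL = 112.1495 mcg/mL
Rate = 1615.309 mcg/hr ÷ 112.1495 mcg/mL = 14.40317 mL/hr
Volume infused = 14.40317 mL/hr × 5.2 hr = 74.8965 mL
Volume remaining = 107 − 74.8965 = 32.1035 mL
Drug remaining = 32.1035 mL × 112.1495 mcg/mL = 3600.393 mcg = 3.600393 mg

3.60 mg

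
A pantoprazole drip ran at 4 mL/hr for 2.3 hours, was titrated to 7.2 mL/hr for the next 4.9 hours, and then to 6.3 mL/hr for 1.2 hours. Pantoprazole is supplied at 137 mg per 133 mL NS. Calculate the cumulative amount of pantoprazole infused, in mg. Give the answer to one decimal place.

Concentration = 137 mg ÷ 133 mL = 1.030075 mg/mL
Stage 1: 4 mL/hr × 2.3 hr = 9.2 mL → 9.2 mL × 1.030075 mg/mL = 9.476692 mg
Stage 2: 7.2 mL/hr × 4.9 hr = 35.28 mL → 35.28 mL × 1.030075 mg/mL = 36.34105 mg
Stage 3: 6.3 mL/hr × 1.2 hr = 7.56 mL → 7.56 mL × 1.030075 mg/mL = 7.787368 mg
Total = 9.476692 + 36.34105 + 7.787368 = 53.60511 mg

53.6 mg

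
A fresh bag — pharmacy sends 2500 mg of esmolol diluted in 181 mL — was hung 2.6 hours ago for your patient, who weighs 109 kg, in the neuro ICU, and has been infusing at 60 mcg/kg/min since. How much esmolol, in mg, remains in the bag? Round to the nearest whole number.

1480 mg

Dose = 60 mcg/kg/min × 109 kg = 6540 mcg/min
6540 mcg/min × 60 min/hr = 392400 mcg/hr
Concentration = 2500 mg ÷ 181 mL = 13.81215 mg/mL = 13812.15 mcg/mL
Rate = 392400 mcg/hr ÷ 13812.15 mcg/mL = 28.40976 mL/hr
Volume infused = 28.40976 mL/hr × 2.6 hr = 73.86538 mL
Volume remaining = 181 − 73.86538 = 107.1346 mL
Drug remaining = 107.1346 mL × 13812.15 mcg/mL = 1479760 mcg = 1479.76 mg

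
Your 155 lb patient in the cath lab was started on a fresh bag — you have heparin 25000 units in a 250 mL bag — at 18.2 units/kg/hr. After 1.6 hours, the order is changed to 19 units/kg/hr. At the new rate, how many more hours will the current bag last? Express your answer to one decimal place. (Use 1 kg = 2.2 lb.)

Initial rate:
Weight = 155 lb ÷ 2.2 lb/kg = 70.45455 kg
Dose = 18.2 units/kg/hr × 70.45455 kg = 1282.273 units/hr
Concentration = 25000 units ÷ 250 mL = 100 units/mL
Rate = 1282.273 units/hr ÷ 100 units/mL = 12.82273 mL/hr
Volume infused so far = 12.82273 mL/hr × 1.6 hr = 20.51636 mL
Volume remaining = 250 − 20.51636 = 229.4836 mL
New rate:
Dose = 19 units/kg/hr × 70.45455 kg = 1338.636 units/hr
Rate = 1338.636 units/hr ÷ 100 units/mL = 13.38636 mL/hr
Time remaining = 229.4836 mL ÷ 13.38636 mL/hr = 17.14309 hr

17.1 hours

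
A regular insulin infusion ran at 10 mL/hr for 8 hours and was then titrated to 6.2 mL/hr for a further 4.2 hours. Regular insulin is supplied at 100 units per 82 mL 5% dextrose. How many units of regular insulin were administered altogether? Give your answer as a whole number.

129 units

Concentration = 100 units ÷ 82 mL = 1.219512 units/mL
Stage 1: 10 mL/hr × 8 hr = 80 mL → 80 mL × 1.219512 units/mL = 97.56098 units
Stage 2: 6.2 mL/hr × 4.2 hr = 26.04 mL → 26.04 mL × 1.219512 units/mL = 31.7561 units
Total = 97.56098 + 31.7561 = 129.3171 units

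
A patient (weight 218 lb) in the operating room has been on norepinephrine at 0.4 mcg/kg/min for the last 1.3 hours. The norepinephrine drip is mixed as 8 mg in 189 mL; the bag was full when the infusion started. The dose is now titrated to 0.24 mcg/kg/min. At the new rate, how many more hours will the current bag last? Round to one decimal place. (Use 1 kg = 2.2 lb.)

3.4 hours

Initial rate:
Weight = 218 lb ÷ 2.2 lb/kg = 99.09091 kg
Dose = 0.4 mcg/kg/min × 99.09091 kg = 39.63636 mcg/min
39.63636 mcg/min × 60 min/hr = 2378.182 mcg/hr
Concentration = 8 mg ÷ 189 mL = 0.04232804 mg/mL = 42.32804 mcg/mL
Rate = 2378.182 mcg/hr ÷ 42.32804 mcg/mL = 56.18455 mL/hr
Volume infused so far = 56.18455 mL/hr × 1.3 hr = 73.03991 mL
Volume remaining = 189 − 73.03991 = 115.9601 mL
New rate:
Dose = 0.24 mcg/kg/min × 99.09091 kg = 23.78182 mcg/min
23.78182 mcg/min × 60 min/hr = 1426.909 mcg/hr
Rate = 1426.909 mcg/hr ÷ 42.32804 mcg/mL = 33.71073 mL/hr
Time remaining = 115.9601 mL ÷ 33.71073 mL/hr = 3.439857 hr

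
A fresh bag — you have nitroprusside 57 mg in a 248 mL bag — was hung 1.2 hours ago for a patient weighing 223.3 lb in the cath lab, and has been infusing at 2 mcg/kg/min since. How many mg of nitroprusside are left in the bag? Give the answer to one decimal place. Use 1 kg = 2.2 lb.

42.4 mg

Weight = 223.3 lb ÷ 2.2 lb/kg = 101.5 kg
Dose = 2 mcg/kg/min × 101.5 kg = 203 mcg/min
203 mcg/min × 60 min/hr = 12180 mcg/hr
Concentration = 57 mg ÷ 248 mL = 0.2298387 mg/mL = 229.8387 mcg/mL
Rate = 12180 mcg/hr ÷ 229.8387 mcg/mL = 52.99368 mL/hr
Volume infused = 52.99368 mL/hr × 1.2 hr = 63.59242 mL
Volume remaining = 248 − 63.59242 = 184.4076 mL
Drug remaining = 184.4076 mL × 229.8387 mcg/mL = 42384 mcg = 42.384 mg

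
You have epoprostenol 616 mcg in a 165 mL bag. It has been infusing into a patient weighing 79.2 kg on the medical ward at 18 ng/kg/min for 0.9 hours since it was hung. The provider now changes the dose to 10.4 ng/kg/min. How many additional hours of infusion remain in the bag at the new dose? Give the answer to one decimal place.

Initial rate:
Dose = 18 ng/kg/min × 79.2 kg = 1425.6 ng/min
1425.6 ng/min × 60 min/hr = 85536 ng/hr
Concentration = 616 mcg ÷ 165 mL = 3.733333 mcg/mL = 3733.333 ng/mL
Rate = 85536 ng/hr ÷ 3733.333 ng/mL = 22.91143 mL/hr
Volume infused so far = 22.91143 mL/hr × 0.9 hr = 20.62029 mL
Volume remaining = 165 − 20.62029 = 144.3797 mL
New rate:
Dose = 10.4 ng/kg/min × 79.2 kg = 823.68 ng/min
823.68 ng/min × 60 min/hr = 49420.8 ng/hr
Rate = 49420.8 ng/hr ÷ 3733.333 ng/mL = 13.23771 mL/hr
Time remaining = 144.3797 mL ÷ 13.23771 mL/hr = 10.9067 hr

10.9 hours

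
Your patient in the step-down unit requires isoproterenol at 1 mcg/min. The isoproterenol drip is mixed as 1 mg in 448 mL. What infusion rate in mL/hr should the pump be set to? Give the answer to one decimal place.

1 mcg/min × 60 min/hr = 60 mcg/hr
Concentration = 1 mg ÷ 448 mL = 0.002232143 mg/mL = 2.232143 mcg/mL
Rate = 60 mcg/hr ÷ 2.232143 mcg/mL = 26.88 mL/hr

26.9 mL/hr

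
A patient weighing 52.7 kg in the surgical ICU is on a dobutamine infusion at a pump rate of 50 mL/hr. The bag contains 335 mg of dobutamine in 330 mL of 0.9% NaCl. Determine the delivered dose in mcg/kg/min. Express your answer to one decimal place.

Concentration = 335 mg ÷ 330 mL = 1.015152 mg/mL = 1015.152 mcg/mL
Drug rate = 50 mL/hr × 1015.152 mcg/mL = 50757.58 mcg/hr
50757.58 mcg/hr ÷ 60 min/hr = 845.9596 mcg/min
845.9596 mcg/min ÷ 52.7 kg = 16.05236 mcg/kg/min

16.1 mcg/kg/min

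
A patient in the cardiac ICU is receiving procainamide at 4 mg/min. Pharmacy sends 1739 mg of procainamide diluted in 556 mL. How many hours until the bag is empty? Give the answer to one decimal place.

4 mg/min × 60 min/hr = 240 mg/hr
Concentration = 1739 mg ÷ 556 mL = 3.127698 mg/mL
Rate = 240 mg/hr ÷ 3.127698 mg/mL = 76.73376 mL/hr
Duration = 556 mL ÷ 76.73376 mL/hr = 7.245833 hr

7.2 hours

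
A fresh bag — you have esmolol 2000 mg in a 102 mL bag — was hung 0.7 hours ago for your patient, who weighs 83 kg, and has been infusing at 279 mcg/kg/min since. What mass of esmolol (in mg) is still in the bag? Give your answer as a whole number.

1027 mg

Dose = 279 mcg/kg/min × 83 kg = 23157 mcg/min
23157 mcg/min × 60 min/hr = 1389420 mcg/hr
Concentration = 2000 mg ÷ 102 mL = 19.60784 mg/mL = 19607.84 mcg/mL
Rate = 1389420 mcg/hr ÷ 19607.84 mcg/mL = 70.86042 mL/hr
Volume infused = 70.86042 mL/hr × 0.7 hr = 49.60229 mL
Volume remaining = 102 − 49.60229 = 52.39771 mL
Drug remaining = 52.39771 mL × 19607.84 mcg/mL = 1027406 mcg = 1027.406 mg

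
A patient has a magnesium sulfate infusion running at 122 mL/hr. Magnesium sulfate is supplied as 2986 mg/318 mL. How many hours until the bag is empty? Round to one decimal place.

Duration = 318 mL ÷ 122 mL/hr = 2.606557 hr

2.6 hours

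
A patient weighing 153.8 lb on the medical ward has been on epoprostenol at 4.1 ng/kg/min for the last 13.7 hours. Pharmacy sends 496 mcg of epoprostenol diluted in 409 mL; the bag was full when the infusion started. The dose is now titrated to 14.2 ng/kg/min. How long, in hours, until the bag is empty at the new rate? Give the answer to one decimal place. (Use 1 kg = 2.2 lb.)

Initial rate:
Weight = 153.8 lb ÷ 2.2 lb/kg = 69.90909 kg
Dose = 4.1 ng/kg/min × 69.90909 kg = 286.6273 ng/min
286.6273 ng/min × 60 min/hr = 17197.64 ng/hr
Concentration = 496 mcg ÷ 409 mL = 1.212714 mcg/mL = 1212.714 ng/mL
Rate = 17197.64 ng/hr ÷ 1212.714 ng/mL = 14.18112 mL/hr
Volume infused so far = 14.18112 mL/hr × 13.7 hr = 194.2813 mL
Volume remaining = 409 − 194.2813 = 214.7187 mL
New rate:
Dose = 14.2 ng/kg/min × 69.90909 kg = 992.7091 ng/min
992.7091 ng/min × 60 min/hr = 59562.55 ng/hr
Rate = 59562.55 ng/hr ÷ 1212.714 ng/mL = 49.11508 mL/hr
Time remaining = 214.7187 mL ÷ 49.11508 mL/hr = 4.371747 hr

4.4 hours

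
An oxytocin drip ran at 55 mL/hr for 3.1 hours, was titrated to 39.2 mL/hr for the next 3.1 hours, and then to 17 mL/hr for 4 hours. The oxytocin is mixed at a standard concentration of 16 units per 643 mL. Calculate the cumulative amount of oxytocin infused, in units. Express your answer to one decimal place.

Concentration = 16 units ÷ 643 mL = 0.02488336 units/mL
Stage 1: 55 mL/hr × 3.1 hr = 170.5 mL → 170.5 mL × 0.02488336 units/mL = 4.242613 units
Stage 2: 39.2 mL/hr × 3.1 hr = 121.52 mL → 121.52 mL × 0.02488336 units/mL = 3.023826 units
Stage 3: 17 mL/hr × 4 hr = 68 mL → 68 mL × 0.02488336 units/mL = 1.692068 units
Total = 4.242613 + 3.023826 + 1.692068 = 8.958507 units

9.0 units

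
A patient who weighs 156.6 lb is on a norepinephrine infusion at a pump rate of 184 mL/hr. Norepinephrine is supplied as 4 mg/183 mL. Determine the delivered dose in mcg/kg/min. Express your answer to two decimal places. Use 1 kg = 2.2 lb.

0.94 mcg/kg/min

Weight = 156.6 lb ÷ 2.2 lb/kg = 71.18182 kg
Concentration = 4 mg ÷ 183 mL = 0.02185792 mg/mL = 21.85792 mcg/mL
Drug rate = 184 mL/hr × 21.85792 mcg/mL = 4021.858 mcg/hr
4021.858 mcg/hr ÷ 60 min/hr = 67.03097 mcg/min
67.03097 mcg/min ÷ 71.18182 kg = 0.9416866 mcg/kg/min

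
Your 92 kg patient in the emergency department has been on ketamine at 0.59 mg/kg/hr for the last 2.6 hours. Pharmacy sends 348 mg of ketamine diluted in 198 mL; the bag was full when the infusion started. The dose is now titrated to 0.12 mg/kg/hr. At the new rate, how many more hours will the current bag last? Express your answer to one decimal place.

Initial rate:
Dose = 0.59 mg/kg/hr × 92 kg = 54.28 mg/hr
Concentration = 348 mg ÷ 198 mL = 1.757576 mg/mL
Rate = 54.28 mg/hr ÷ 1.757576 mg/mL = 30.88345 mL/hr
Volume infused so far = 30.88345 mL/hr × 2.6 hr = 80.29697 mL
Volume remaining = 198 − 80.29697 = 117.703 mL
New rate:
Dose = 0.12 mg/kg/hr × 92 kg = 11.04 mg/hr
Rate = 11.04 mg/hr ÷ 1.757576 mg/mL = 6.281379 mL/hr
Time remaining = 117.703 mL ÷ 6.281379 mL/hr = 18.73841 hr

18.7 hours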